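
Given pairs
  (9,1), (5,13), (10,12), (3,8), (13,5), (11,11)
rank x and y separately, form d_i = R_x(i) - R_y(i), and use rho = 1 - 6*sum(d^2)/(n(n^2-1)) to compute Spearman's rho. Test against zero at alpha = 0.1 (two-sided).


Step 1: Rank x and y separately (midranks; no ties here).
rank(x): 9->3, 5->2, 10->4, 3->1, 13->6, 11->5
rank(y): 1->1, 13->6, 12->5, 8->3, 5->2, 11->4
Step 2: d_i = R_x(i) - R_y(i); compute d_i^2.
  (3-1)^2=4, (2-6)^2=16, (4-5)^2=1, (1-3)^2=4, (6-2)^2=16, (5-4)^2=1
sum(d^2) = 42.
Step 3: rho = 1 - 6*42 / (6*(6^2 - 1)) = 1 - 252/210 = -0.200000.
Step 4: Under H0, t = rho * sqrt((n-2)/(1-rho^2)) = -0.4082 ~ t(4).
Step 5: Two-sided p-value from the t-distribution with 4 df = 0.704000.
Step 6: alpha = 0.1. fail to reject H0.

rho = -0.2000, p = 0.704000, fail to reject H0 at alpha = 0.1.


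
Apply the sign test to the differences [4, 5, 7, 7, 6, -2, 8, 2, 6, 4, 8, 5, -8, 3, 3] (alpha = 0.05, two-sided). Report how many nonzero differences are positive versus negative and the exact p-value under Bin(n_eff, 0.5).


Step 1: Discard zero differences. Original n = 15; n_eff = number of nonzero differences = 15.
Nonzero differences (with sign): +4, +5, +7, +7, +6, -2, +8, +2, +6, +4, +8, +5, -8, +3, +3
Step 2: Count signs: positive = 13, negative = 2.
Step 3: Under H0: P(positive) = 0.5, so the number of positives S ~ Bin(15, 0.5).
Step 4: Two-sided exact p-value = sum of Bin(15,0.5) probabilities at or below the observed probability = 0.007385.
Step 5: alpha = 0.05. reject H0.

n_eff = 15, pos = 13, neg = 2, p = 0.007385, reject H0.


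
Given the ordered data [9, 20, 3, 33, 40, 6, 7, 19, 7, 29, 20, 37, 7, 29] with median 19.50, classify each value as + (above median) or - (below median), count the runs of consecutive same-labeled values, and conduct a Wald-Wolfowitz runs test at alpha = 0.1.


Step 1: Compute median = 19.50; label A = above, B = below.
Labels in order: BABAABBBBAAABA  (n_A = 7, n_B = 7)
Step 2: Count runs R = 8.
Step 3: Under H0 (random ordering), E[R] = 2*n_A*n_B/(n_A+n_B) + 1 = 2*7*7/14 + 1 = 8.0000.
        Var[R] = 2*n_A*n_B*(2*n_A*n_B - n_A - n_B) / ((n_A+n_B)^2 * (n_A+n_B-1)) = 8232/2548 = 3.2308.
        SD[R] = 1.7974.
Step 4: R = E[R], so z = 0 with no continuity correction.
Step 5: Two-sided p-value via normal approximation = 2*(1 - Phi(|z|)) = 1.000000.
Step 6: alpha = 0.1. fail to reject H0.

R = 8, z = 0.0000, p = 1.000000, fail to reject H0.


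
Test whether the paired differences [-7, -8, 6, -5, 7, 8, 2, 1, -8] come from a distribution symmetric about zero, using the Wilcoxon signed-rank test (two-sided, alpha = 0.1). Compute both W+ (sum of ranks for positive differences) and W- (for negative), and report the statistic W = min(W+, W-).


Step 1: Drop any zero differences (none here) and take |d_i|.
|d| = [7, 8, 6, 5, 7, 8, 2, 1, 8]
Step 2: Midrank |d_i| (ties get averaged ranks).
ranks: |7|->5.5, |8|->8, |6|->4, |5|->3, |7|->5.5, |8|->8, |2|->2, |1|->1, |8|->8
Step 3: Attach original signs; sum ranks with positive sign and with negative sign.
W+ = 4 + 5.5 + 8 + 2 + 1 = 20.5
W- = 5.5 + 8 + 3 + 8 = 24.5
(Check: W+ + W- = 45 should equal n(n+1)/2 = 45.)
Step 4: Test statistic W = min(W+, W-) = 20.5.
Step 5: Ties in |d|, so use the tie-corrected normal approximation.
        E[W] = n(n+1)/4 = 9*10/4 = 22.5.
        Tie groups: |d|=7 (t=2), |d|=8 (t=3); sum(t^3 - t) = 30.
        Var[W] = n(n+1)(2n+1)/24 - sum(t^3-t)/48 = 1710/24 - 30/48 = 70.625.
        z = (W - E[W]) / sqrt(Var[W]) = (20.5 - 22.5) / 8.4039 = -0.2380.
        Two-sided p = 2*Phi(z) = 0.811892.
Step 6: alpha = 0.1. fail to reject H0.

W+ = 20.5, W- = 24.5, W = min = 20.5, p = 0.811892, fail to reject H0.


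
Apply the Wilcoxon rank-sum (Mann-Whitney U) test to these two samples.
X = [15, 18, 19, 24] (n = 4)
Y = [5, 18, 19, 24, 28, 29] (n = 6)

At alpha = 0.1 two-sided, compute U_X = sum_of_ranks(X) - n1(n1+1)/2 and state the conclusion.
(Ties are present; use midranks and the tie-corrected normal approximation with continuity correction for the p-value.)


Step 1: Combine and sort all 10 observations; assign midranks.
sorted (value, group): (5,Y), (15,X), (18,X), (18,Y), (19,X), (19,Y), (24,X), (24,Y), (28,Y), (29,Y)
ranks: 5->1, 15->2, 18->3.5, 18->3.5, 19->5.5, 19->5.5, 24->7.5, 24->7.5, 28->9, 29->10
Step 2: Rank sum for X: R1 = 2 + 3.5 + 5.5 + 7.5 = 18.5.
Step 3: U_X = R1 - n1(n1+1)/2 = 18.5 - 4*5/2 = 18.5 - 10 = 8.5.
       U_Y = n1*n2 - U_X = 24 - 8.5 = 15.5.
Step 4: Ties are present, so use the tie-corrected normal approximation (with continuity correction) for the p-value.
Step 5: p-value = 0.518605; compare to alpha = 0.1. fail to reject H0.

U_X = 8.5, p = 0.518605, fail to reject H0 at alpha = 0.1.


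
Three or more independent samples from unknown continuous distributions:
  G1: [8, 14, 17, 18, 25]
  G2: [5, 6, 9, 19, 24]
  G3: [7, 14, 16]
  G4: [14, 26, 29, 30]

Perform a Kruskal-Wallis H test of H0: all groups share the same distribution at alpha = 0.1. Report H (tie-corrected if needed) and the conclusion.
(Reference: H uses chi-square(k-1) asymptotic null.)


Step 1: Combine all N = 17 observations and assign midranks.
sorted (value, group, rank): (5,G2,1), (6,G2,2), (7,G3,3), (8,G1,4), (9,G2,5), (14,G1,7), (14,G3,7), (14,G4,7), (16,G3,9), (17,G1,10), (18,G1,11), (19,G2,12), (24,G2,13), (25,G1,14), (26,G4,15), (29,G4,16), (30,G4,17)
Step 2: Sum ranks within each group.
R_1 = 46 (n_1 = 5)
R_2 = 33 (n_2 = 5)
R_3 = 19 (n_3 = 3)
R_4 = 55 (n_4 = 4)
Step 3: H = 12/(N(N+1)) * sum(R_i^2/n_i) - 3(N+1)
     = 12/(17*18) * (46^2/5 + 33^2/5 + 19^2/3 + 55^2/4) - 3*18
     = 0.039216 * 1517.58 - 54
     = 5.513072.
Step 4: Ties present; correction factor C = 1 - 24/(17^3 - 17) = 0.995098. Corrected H = 5.513072 / 0.995098 = 5.540230.
Step 5: Under H0, H ~ chi^2(3); p-value = 0.136252.
Step 6: alpha = 0.1. fail to reject H0.

H = 5.5402, df = 3, p = 0.136252, fail to reject H0.


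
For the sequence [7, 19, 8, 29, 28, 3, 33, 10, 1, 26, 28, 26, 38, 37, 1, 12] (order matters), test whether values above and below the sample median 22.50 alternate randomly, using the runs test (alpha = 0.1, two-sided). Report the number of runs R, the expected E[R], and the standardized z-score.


Step 1: Compute median = 22.50; label A = above, B = below.
Labels in order: BBBAABABBAAAAABB  (n_A = 8, n_B = 8)
Step 2: Count runs R = 7.
Step 3: Under H0 (random ordering), E[R] = 2*n_A*n_B/(n_A+n_B) + 1 = 2*8*8/16 + 1 = 9.0000.
        Var[R] = 2*n_A*n_B*(2*n_A*n_B - n_A - n_B) / ((n_A+n_B)^2 * (n_A+n_B-1)) = 14336/3840 = 3.7333.
        SD[R] = 1.9322.
Step 4: Continuity-corrected z = (R + 0.5 - E[R]) / SD[R] = (7 + 0.5 - 9.0000) / 1.9322 = -0.7763.
Step 5: Two-sided p-value via normal approximation = 2*(1 - Phi(|z|)) = 0.437558.
Step 6: alpha = 0.1. fail to reject H0.

R = 7, z = -0.7763, p = 0.437558, fail to reject H0.


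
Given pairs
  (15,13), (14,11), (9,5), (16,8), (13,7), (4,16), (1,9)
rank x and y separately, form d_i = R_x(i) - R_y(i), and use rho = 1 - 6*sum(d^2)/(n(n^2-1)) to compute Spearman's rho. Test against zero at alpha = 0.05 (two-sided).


Step 1: Rank x and y separately (midranks; no ties here).
rank(x): 15->6, 14->5, 9->3, 16->7, 13->4, 4->2, 1->1
rank(y): 13->6, 11->5, 5->1, 8->3, 7->2, 16->7, 9->4
Step 2: d_i = R_x(i) - R_y(i); compute d_i^2.
  (6-6)^2=0, (5-5)^2=0, (3-1)^2=4, (7-3)^2=16, (4-2)^2=4, (2-7)^2=25, (1-4)^2=9
sum(d^2) = 58.
Step 3: rho = 1 - 6*58 / (7*(7^2 - 1)) = 1 - 348/336 = -0.035714.
Step 4: Under H0, t = rho * sqrt((n-2)/(1-rho^2)) = -0.0799 ~ t(5).
Step 5: Two-sided p-value from the t-distribution with 5 df = 0.939408.
Step 6: alpha = 0.05. fail to reject H0.

rho = -0.0357, p = 0.939408, fail to reject H0 at alpha = 0.05.


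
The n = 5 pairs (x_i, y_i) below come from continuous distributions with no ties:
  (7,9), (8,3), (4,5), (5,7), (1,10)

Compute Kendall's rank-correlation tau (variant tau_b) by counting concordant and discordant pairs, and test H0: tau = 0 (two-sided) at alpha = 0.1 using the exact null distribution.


Step 1: Enumerate the 10 unordered pairs (i,j) with i<j and classify each by sign(x_j-x_i) * sign(y_j-y_i).
  (1,2):dx=+1,dy=-6->D; (1,3):dx=-3,dy=-4->C; (1,4):dx=-2,dy=-2->C; (1,5):dx=-6,dy=+1->D
  (2,3):dx=-4,dy=+2->D; (2,4):dx=-3,dy=+4->D; (2,5):dx=-7,dy=+7->D; (3,4):dx=+1,dy=+2->C
  (3,5):dx=-3,dy=+5->D; (4,5):dx=-4,dy=+3->D
Step 2: C = 3, D = 7, total pairs = 10.
Step 3: tau = (C - D)/(n(n-1)/2) = (3 - 7)/10 = -0.400000.
Step 4: Exact two-sided p-value (enumerate n! = 120 permutations of y under H0): p = 0.483333.
Step 5: alpha = 0.1. fail to reject H0.

tau_b = -0.4000 (C=3, D=7), p = 0.483333, fail to reject H0.


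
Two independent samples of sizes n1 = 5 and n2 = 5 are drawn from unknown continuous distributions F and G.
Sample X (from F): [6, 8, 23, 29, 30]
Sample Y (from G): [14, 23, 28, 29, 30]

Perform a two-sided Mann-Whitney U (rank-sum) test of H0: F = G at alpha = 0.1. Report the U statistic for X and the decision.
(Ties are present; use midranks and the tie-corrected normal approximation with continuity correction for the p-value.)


Step 1: Combine and sort all 10 observations; assign midranks.
sorted (value, group): (6,X), (8,X), (14,Y), (23,X), (23,Y), (28,Y), (29,X), (29,Y), (30,X), (30,Y)
ranks: 6->1, 8->2, 14->3, 23->4.5, 23->4.5, 28->6, 29->7.5, 29->7.5, 30->9.5, 30->9.5
Step 2: Rank sum for X: R1 = 1 + 2 + 4.5 + 7.5 + 9.5 = 24.5.
Step 3: U_X = R1 - n1(n1+1)/2 = 24.5 - 5*6/2 = 24.5 - 15 = 9.5.
       U_Y = n1*n2 - U_X = 25 - 9.5 = 15.5.
Step 4: Ties are present, so use the tie-corrected normal approximation (with continuity correction) for the p-value.
Step 5: p-value = 0.598161; compare to alpha = 0.1. fail to reject H0.

U_X = 9.5, p = 0.598161, fail to reject H0 at alpha = 0.1.


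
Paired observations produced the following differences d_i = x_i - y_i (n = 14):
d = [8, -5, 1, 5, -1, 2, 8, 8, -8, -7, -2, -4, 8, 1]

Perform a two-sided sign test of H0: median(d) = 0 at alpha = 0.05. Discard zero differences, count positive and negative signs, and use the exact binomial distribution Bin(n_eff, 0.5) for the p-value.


Step 1: Discard zero differences. Original n = 14; n_eff = number of nonzero differences = 14.
Nonzero differences (with sign): +8, -5, +1, +5, -1, +2, +8, +8, -8, -7, -2, -4, +8, +1
Step 2: Count signs: positive = 8, negative = 6.
Step 3: Under H0: P(positive) = 0.5, so the number of positives S ~ Bin(14, 0.5).
Step 4: Two-sided exact p-value = sum of Bin(14,0.5) probabilities at or below the observed probability = 0.790527.
Step 5: alpha = 0.05. fail to reject H0.

n_eff = 14, pos = 8, neg = 6, p = 0.790527, fail to reject H0.


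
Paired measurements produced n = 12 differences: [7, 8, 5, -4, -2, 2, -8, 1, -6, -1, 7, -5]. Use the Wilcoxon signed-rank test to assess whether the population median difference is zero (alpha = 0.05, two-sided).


Step 1: Drop any zero differences (none here) and take |d_i|.
|d| = [7, 8, 5, 4, 2, 2, 8, 1, 6, 1, 7, 5]
Step 2: Midrank |d_i| (ties get averaged ranks).
ranks: |7|->9.5, |8|->11.5, |5|->6.5, |4|->5, |2|->3.5, |2|->3.5, |8|->11.5, |1|->1.5, |6|->8, |1|->1.5, |7|->9.5, |5|->6.5
Step 3: Attach original signs; sum ranks with positive sign and with negative sign.
W+ = 9.5 + 11.5 + 6.5 + 3.5 + 1.5 + 9.5 = 42
W- = 5 + 3.5 + 11.5 + 8 + 1.5 + 6.5 = 36
(Check: W+ + W- = 78 should equal n(n+1)/2 = 78.)
Step 4: Test statistic W = min(W+, W-) = 36.
Step 5: Ties in |d|, so use the tie-corrected normal approximation.
        E[W] = n(n+1)/4 = 12*13/4 = 39.
        Tie groups: |d|=1 (t=2), |d|=2 (t=2), |d|=5 (t=2), |d|=7 (t=2), |d|=8 (t=2); sum(t^3 - t) = 30.
        Var[W] = n(n+1)(2n+1)/24 - sum(t^3-t)/48 = 3900/24 - 30/48 = 161.875.
        z = (W - E[W]) / sqrt(Var[W]) = (36 - 39) / 12.7230 = -0.2358.
        Two-sided p = 2*Phi(z) = 0.813593.
Step 6: alpha = 0.05. fail to reject H0.

W+ = 42, W- = 36, W = min = 36, p = 0.813593, fail to reject H0.


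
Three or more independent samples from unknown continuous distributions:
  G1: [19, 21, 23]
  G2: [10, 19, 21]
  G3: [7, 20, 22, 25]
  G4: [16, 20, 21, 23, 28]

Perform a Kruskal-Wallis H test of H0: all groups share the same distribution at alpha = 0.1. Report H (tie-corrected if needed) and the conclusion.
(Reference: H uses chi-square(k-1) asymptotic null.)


Step 1: Combine all N = 15 observations and assign midranks.
sorted (value, group, rank): (7,G3,1), (10,G2,2), (16,G4,3), (19,G1,4.5), (19,G2,4.5), (20,G3,6.5), (20,G4,6.5), (21,G1,9), (21,G2,9), (21,G4,9), (22,G3,11), (23,G1,12.5), (23,G4,12.5), (25,G3,14), (28,G4,15)
Step 2: Sum ranks within each group.
R_1 = 26 (n_1 = 3)
R_2 = 15.5 (n_2 = 3)
R_3 = 32.5 (n_3 = 4)
R_4 = 46 (n_4 = 5)
Step 3: H = 12/(N(N+1)) * sum(R_i^2/n_i) - 3(N+1)
     = 12/(15*16) * (26^2/3 + 15.5^2/3 + 32.5^2/4 + 46^2/5) - 3*16
     = 0.050000 * 992.679 - 48
     = 1.633958.
Step 4: Ties present; correction factor C = 1 - 42/(15^3 - 15) = 0.987500. Corrected H = 1.633958 / 0.987500 = 1.654641.
Step 5: Under H0, H ~ chi^2(3); p-value = 0.647065.
Step 6: alpha = 0.1. fail to reject H0.

H = 1.6546, df = 3, p = 0.647065, fail to reject H0.


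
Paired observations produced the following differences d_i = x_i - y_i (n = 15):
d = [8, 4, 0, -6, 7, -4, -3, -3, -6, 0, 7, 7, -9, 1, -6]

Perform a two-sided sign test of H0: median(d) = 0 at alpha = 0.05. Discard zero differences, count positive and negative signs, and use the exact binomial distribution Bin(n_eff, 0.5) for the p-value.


Step 1: Discard zero differences. Original n = 15; n_eff = number of nonzero differences = 13.
Nonzero differences (with sign): +8, +4, -6, +7, -4, -3, -3, -6, +7, +7, -9, +1, -6
Step 2: Count signs: positive = 6, negative = 7.
Step 3: Under H0: P(positive) = 0.5, so the number of positives S ~ Bin(13, 0.5).
Step 4: Two-sided exact p-value = sum of Bin(13,0.5) probabilities at or below the observed probability = 1.000000.
Step 5: alpha = 0.05. fail to reject H0.

n_eff = 13, pos = 6, neg = 7, p = 1.000000, fail to reject H0.


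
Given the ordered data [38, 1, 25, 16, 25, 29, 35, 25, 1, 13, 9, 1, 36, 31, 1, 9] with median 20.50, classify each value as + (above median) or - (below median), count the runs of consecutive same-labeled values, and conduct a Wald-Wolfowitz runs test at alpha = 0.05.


Step 1: Compute median = 20.50; label A = above, B = below.
Labels in order: ABABAAAABBBBAABB  (n_A = 8, n_B = 8)
Step 2: Count runs R = 8.
Step 3: Under H0 (random ordering), E[R] = 2*n_A*n_B/(n_A+n_B) + 1 = 2*8*8/16 + 1 = 9.0000.
        Var[R] = 2*n_A*n_B*(2*n_A*n_B - n_A - n_B) / ((n_A+n_B)^2 * (n_A+n_B-1)) = 14336/3840 = 3.7333.
        SD[R] = 1.9322.
Step 4: Continuity-corrected z = (R + 0.5 - E[R]) / SD[R] = (8 + 0.5 - 9.0000) / 1.9322 = -0.2588.
Step 5: Two-sided p-value via normal approximation = 2*(1 - Phi(|z|)) = 0.795809.
Step 6: alpha = 0.05. fail to reject H0.

R = 8, z = -0.2588, p = 0.795809, fail to reject H0.


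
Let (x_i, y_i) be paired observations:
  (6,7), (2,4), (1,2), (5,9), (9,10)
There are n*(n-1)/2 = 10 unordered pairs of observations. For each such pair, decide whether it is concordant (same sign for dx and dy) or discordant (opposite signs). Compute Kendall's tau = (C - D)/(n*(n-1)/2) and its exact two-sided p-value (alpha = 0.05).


Step 1: Enumerate the 10 unordered pairs (i,j) with i<j and classify each by sign(x_j-x_i) * sign(y_j-y_i).
  (1,2):dx=-4,dy=-3->C; (1,3):dx=-5,dy=-5->C; (1,4):dx=-1,dy=+2->D; (1,5):dx=+3,dy=+3->C
  (2,3):dx=-1,dy=-2->C; (2,4):dx=+3,dy=+5->C; (2,5):dx=+7,dy=+6->C; (3,4):dx=+4,dy=+7->C
  (3,5):dx=+8,dy=+8->C; (4,5):dx=+4,dy=+1->C
Step 2: C = 9, D = 1, total pairs = 10.
Step 3: tau = (C - D)/(n(n-1)/2) = (9 - 1)/10 = 0.800000.
Step 4: Exact two-sided p-value (enumerate n! = 120 permutations of y under H0): p = 0.083333.
Step 5: alpha = 0.05. fail to reject H0.

tau_b = 0.8000 (C=9, D=1), p = 0.083333, fail to reject H0.


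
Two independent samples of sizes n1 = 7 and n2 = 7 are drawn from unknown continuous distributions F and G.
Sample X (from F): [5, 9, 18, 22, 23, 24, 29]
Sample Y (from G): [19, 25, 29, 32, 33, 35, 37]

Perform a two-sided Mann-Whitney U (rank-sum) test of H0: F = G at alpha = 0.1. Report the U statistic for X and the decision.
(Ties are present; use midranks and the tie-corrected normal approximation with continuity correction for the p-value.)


Step 1: Combine and sort all 14 observations; assign midranks.
sorted (value, group): (5,X), (9,X), (18,X), (19,Y), (22,X), (23,X), (24,X), (25,Y), (29,X), (29,Y), (32,Y), (33,Y), (35,Y), (37,Y)
ranks: 5->1, 9->2, 18->3, 19->4, 22->5, 23->6, 24->7, 25->8, 29->9.5, 29->9.5, 32->11, 33->12, 35->13, 37->14
Step 2: Rank sum for X: R1 = 1 + 2 + 3 + 5 + 6 + 7 + 9.5 = 33.5.
Step 3: U_X = R1 - n1(n1+1)/2 = 33.5 - 7*8/2 = 33.5 - 28 = 5.5.
       U_Y = n1*n2 - U_X = 49 - 5.5 = 43.5.
Step 4: Ties are present, so use the tie-corrected normal approximation (with continuity correction) for the p-value.
Step 5: p-value = 0.017960; compare to alpha = 0.1. reject H0.

U_X = 5.5, p = 0.017960, reject H0 at alpha = 0.1.


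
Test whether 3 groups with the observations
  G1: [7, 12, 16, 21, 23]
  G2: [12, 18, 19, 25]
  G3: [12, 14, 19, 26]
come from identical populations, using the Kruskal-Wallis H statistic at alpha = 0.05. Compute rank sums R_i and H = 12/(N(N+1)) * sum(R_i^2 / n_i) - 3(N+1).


Step 1: Combine all N = 13 observations and assign midranks.
sorted (value, group, rank): (7,G1,1), (12,G1,3), (12,G2,3), (12,G3,3), (14,G3,5), (16,G1,6), (18,G2,7), (19,G2,8.5), (19,G3,8.5), (21,G1,10), (23,G1,11), (25,G2,12), (26,G3,13)
Step 2: Sum ranks within each group.
R_1 = 31 (n_1 = 5)
R_2 = 30.5 (n_2 = 4)
R_3 = 29.5 (n_3 = 4)
Step 3: H = 12/(N(N+1)) * sum(R_i^2/n_i) - 3(N+1)
     = 12/(13*14) * (31^2/5 + 30.5^2/4 + 29.5^2/4) - 3*14
     = 0.065934 * 642.325 - 42
     = 0.351099.
Step 4: Ties present; correction factor C = 1 - 30/(13^3 - 13) = 0.986264. Corrected H = 0.351099 / 0.986264 = 0.355989.
Step 5: Under H0, H ~ chi^2(2); p-value = 0.836947.
Step 6: alpha = 0.05. fail to reject H0.

H = 0.3560, df = 2, p = 0.836947, fail to reject H0.


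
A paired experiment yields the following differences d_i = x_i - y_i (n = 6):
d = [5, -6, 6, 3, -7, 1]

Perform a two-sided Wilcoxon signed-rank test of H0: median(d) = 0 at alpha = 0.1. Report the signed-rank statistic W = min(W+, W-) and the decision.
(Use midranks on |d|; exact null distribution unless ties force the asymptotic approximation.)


Step 1: Drop any zero differences (none here) and take |d_i|.
|d| = [5, 6, 6, 3, 7, 1]
Step 2: Midrank |d_i| (ties get averaged ranks).
ranks: |5|->3, |6|->4.5, |6|->4.5, |3|->2, |7|->6, |1|->1
Step 3: Attach original signs; sum ranks with positive sign and with negative sign.
W+ = 3 + 4.5 + 2 + 1 = 10.5
W- = 4.5 + 6 = 10.5
(Check: W+ + W- = 21 should equal n(n+1)/2 = 21.)
Step 4: Test statistic W = min(W+, W-) = 10.5.
Step 5: Ties in |d|, so use the tie-corrected normal approximation.
        E[W] = n(n+1)/4 = 6*7/4 = 10.5.
        Tie groups: |d|=6 (t=2); sum(t^3 - t) = 6.
        Var[W] = n(n+1)(2n+1)/24 - sum(t^3-t)/48 = 546/24 - 6/48 = 22.625.
        z = (W - E[W]) / sqrt(Var[W]) = (10.5 - 10.5) / 4.7566 = 0.0000.
        Two-sided p = 2*Phi(z) = 1.000000.
Step 6: alpha = 0.1. fail to reject H0.

W+ = 10.5, W- = 10.5, W = min = 10.5, p = 1.000000, fail to reject H0.


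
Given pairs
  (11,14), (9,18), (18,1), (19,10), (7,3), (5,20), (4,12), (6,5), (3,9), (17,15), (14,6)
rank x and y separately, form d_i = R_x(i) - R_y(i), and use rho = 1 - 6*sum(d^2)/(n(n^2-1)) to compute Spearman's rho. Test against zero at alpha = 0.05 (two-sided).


Step 1: Rank x and y separately (midranks; no ties here).
rank(x): 11->7, 9->6, 18->10, 19->11, 7->5, 5->3, 4->2, 6->4, 3->1, 17->9, 14->8
rank(y): 14->8, 18->10, 1->1, 10->6, 3->2, 20->11, 12->7, 5->3, 9->5, 15->9, 6->4
Step 2: d_i = R_x(i) - R_y(i); compute d_i^2.
  (7-8)^2=1, (6-10)^2=16, (10-1)^2=81, (11-6)^2=25, (5-2)^2=9, (3-11)^2=64, (2-7)^2=25, (4-3)^2=1, (1-5)^2=16, (9-9)^2=0, (8-4)^2=16
sum(d^2) = 254.
Step 3: rho = 1 - 6*254 / (11*(11^2 - 1)) = 1 - 1524/1320 = -0.154545.
Step 4: Under H0, t = rho * sqrt((n-2)/(1-rho^2)) = -0.4693 ~ t(9).
Step 5: Two-sided p-value from the t-distribution with 9 df = 0.650034.
Step 6: alpha = 0.05. fail to reject H0.

rho = -0.1545, p = 0.650034, fail to reject H0 at alpha = 0.05.


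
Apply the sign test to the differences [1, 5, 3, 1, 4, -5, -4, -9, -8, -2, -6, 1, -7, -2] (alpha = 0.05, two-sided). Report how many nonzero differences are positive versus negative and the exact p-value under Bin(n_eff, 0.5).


Step 1: Discard zero differences. Original n = 14; n_eff = number of nonzero differences = 14.
Nonzero differences (with sign): +1, +5, +3, +1, +4, -5, -4, -9, -8, -2, -6, +1, -7, -2
Step 2: Count signs: positive = 6, negative = 8.
Step 3: Under H0: P(positive) = 0.5, so the number of positives S ~ Bin(14, 0.5).
Step 4: Two-sided exact p-value = sum of Bin(14,0.5) probabilities at or below the observed probability = 0.790527.
Step 5: alpha = 0.05. fail to reject H0.

n_eff = 14, pos = 6, neg = 8, p = 0.790527, fail to reject H0.


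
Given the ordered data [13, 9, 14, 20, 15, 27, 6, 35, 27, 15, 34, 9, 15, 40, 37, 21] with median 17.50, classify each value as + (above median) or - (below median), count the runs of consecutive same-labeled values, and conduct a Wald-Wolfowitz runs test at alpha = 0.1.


Step 1: Compute median = 17.50; label A = above, B = below.
Labels in order: BBBABABAABABBAAA  (n_A = 8, n_B = 8)
Step 2: Count runs R = 10.
Step 3: Under H0 (random ordering), E[R] = 2*n_A*n_B/(n_A+n_B) + 1 = 2*8*8/16 + 1 = 9.0000.
        Var[R] = 2*n_A*n_B*(2*n_A*n_B - n_A - n_B) / ((n_A+n_B)^2 * (n_A+n_B-1)) = 14336/3840 = 3.7333.
        SD[R] = 1.9322.
Step 4: Continuity-corrected z = (R - 0.5 - E[R]) / SD[R] = (10 - 0.5 - 9.0000) / 1.9322 = 0.2588.
Step 5: Two-sided p-value via normal approximation = 2*(1 - Phi(|z|)) = 0.795809.
Step 6: alpha = 0.1. fail to reject H0.

R = 10, z = 0.2588, p = 0.795809, fail to reject H0.


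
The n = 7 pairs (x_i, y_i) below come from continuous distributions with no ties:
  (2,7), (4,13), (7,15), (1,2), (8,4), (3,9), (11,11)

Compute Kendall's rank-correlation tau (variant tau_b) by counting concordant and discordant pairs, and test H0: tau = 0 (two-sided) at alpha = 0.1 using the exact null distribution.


Step 1: Enumerate the 21 unordered pairs (i,j) with i<j and classify each by sign(x_j-x_i) * sign(y_j-y_i).
  (1,2):dx=+2,dy=+6->C; (1,3):dx=+5,dy=+8->C; (1,4):dx=-1,dy=-5->C; (1,5):dx=+6,dy=-3->D
  (1,6):dx=+1,dy=+2->C; (1,7):dx=+9,dy=+4->C; (2,3):dx=+3,dy=+2->C; (2,4):dx=-3,dy=-11->C
  (2,5):dx=+4,dy=-9->D; (2,6):dx=-1,dy=-4->C; (2,7):dx=+7,dy=-2->D; (3,4):dx=-6,dy=-13->C
  (3,5):dx=+1,dy=-11->D; (3,6):dx=-4,dy=-6->C; (3,7):dx=+4,dy=-4->D; (4,5):dx=+7,dy=+2->C
  (4,6):dx=+2,dy=+7->C; (4,7):dx=+10,dy=+9->C; (5,6):dx=-5,dy=+5->D; (5,7):dx=+3,dy=+7->C
  (6,7):dx=+8,dy=+2->C
Step 2: C = 15, D = 6, total pairs = 21.
Step 3: tau = (C - D)/(n(n-1)/2) = (15 - 6)/21 = 0.428571.
Step 4: Exact two-sided p-value (enumerate n! = 5040 permutations of y under H0): p = 0.238889.
Step 5: alpha = 0.1. fail to reject H0.

tau_b = 0.4286 (C=15, D=6), p = 0.238889, fail to reject H0.


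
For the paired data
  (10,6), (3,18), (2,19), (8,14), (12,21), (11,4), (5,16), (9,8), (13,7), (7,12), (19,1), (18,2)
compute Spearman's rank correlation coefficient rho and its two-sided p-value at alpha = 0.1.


Step 1: Rank x and y separately (midranks; no ties here).
rank(x): 10->7, 3->2, 2->1, 8->5, 12->9, 11->8, 5->3, 9->6, 13->10, 7->4, 19->12, 18->11
rank(y): 6->4, 18->10, 19->11, 14->8, 21->12, 4->3, 16->9, 8->6, 7->5, 12->7, 1->1, 2->2
Step 2: d_i = R_x(i) - R_y(i); compute d_i^2.
  (7-4)^2=9, (2-10)^2=64, (1-11)^2=100, (5-8)^2=9, (9-12)^2=9, (8-3)^2=25, (3-9)^2=36, (6-6)^2=0, (10-5)^2=25, (4-7)^2=9, (12-1)^2=121, (11-2)^2=81
sum(d^2) = 488.
Step 3: rho = 1 - 6*488 / (12*(12^2 - 1)) = 1 - 2928/1716 = -0.706294.
Step 4: Under H0, t = rho * sqrt((n-2)/(1-rho^2)) = -3.1550 ~ t(10).
Step 5: Two-sided p-value from the t-distribution with 10 df = 0.010245.
Step 6: alpha = 0.1. reject H0.

rho = -0.7063, p = 0.010245, reject H0 at alpha = 0.1.


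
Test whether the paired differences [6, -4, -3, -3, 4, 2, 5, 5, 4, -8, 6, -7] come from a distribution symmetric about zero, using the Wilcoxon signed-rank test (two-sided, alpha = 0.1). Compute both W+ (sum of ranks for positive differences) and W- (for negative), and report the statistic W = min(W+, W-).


Step 1: Drop any zero differences (none here) and take |d_i|.
|d| = [6, 4, 3, 3, 4, 2, 5, 5, 4, 8, 6, 7]
Step 2: Midrank |d_i| (ties get averaged ranks).
ranks: |6|->9.5, |4|->5, |3|->2.5, |3|->2.5, |4|->5, |2|->1, |5|->7.5, |5|->7.5, |4|->5, |8|->12, |6|->9.5, |7|->11
Step 3: Attach original signs; sum ranks with positive sign and with negative sign.
W+ = 9.5 + 5 + 1 + 7.5 + 7.5 + 5 + 9.5 = 45
W- = 5 + 2.5 + 2.5 + 12 + 11 = 33
(Check: W+ + W- = 78 should equal n(n+1)/2 = 78.)
Step 4: Test statistic W = min(W+, W-) = 33.
Step 5: Ties in |d|, so use the tie-corrected normal approximation.
        E[W] = n(n+1)/4 = 12*13/4 = 39.
        Tie groups: |d|=3 (t=2), |d|=4 (t=3), |d|=5 (t=2), |d|=6 (t=2); sum(t^3 - t) = 42.
        Var[W] = n(n+1)(2n+1)/24 - sum(t^3-t)/48 = 3900/24 - 42/48 = 161.625.
        z = (W - E[W]) / sqrt(Var[W]) = (33 - 39) / 12.7132 = -0.4720.
        Two-sided p = 2*Phi(z) = 0.636962.
Step 6: alpha = 0.1. fail to reject H0.

W+ = 45, W- = 33, W = min = 33, p = 0.636962, fail to reject H0.


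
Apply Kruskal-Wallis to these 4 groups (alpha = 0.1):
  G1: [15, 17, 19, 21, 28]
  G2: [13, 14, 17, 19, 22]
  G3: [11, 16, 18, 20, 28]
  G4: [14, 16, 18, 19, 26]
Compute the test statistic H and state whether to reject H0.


Step 1: Combine all N = 20 observations and assign midranks.
sorted (value, group, rank): (11,G3,1), (13,G2,2), (14,G2,3.5), (14,G4,3.5), (15,G1,5), (16,G3,6.5), (16,G4,6.5), (17,G1,8.5), (17,G2,8.5), (18,G3,10.5), (18,G4,10.5), (19,G1,13), (19,G2,13), (19,G4,13), (20,G3,15), (21,G1,16), (22,G2,17), (26,G4,18), (28,G1,19.5), (28,G3,19.5)
Step 2: Sum ranks within each group.
R_1 = 62 (n_1 = 5)
R_2 = 44 (n_2 = 5)
R_3 = 52.5 (n_3 = 5)
R_4 = 51.5 (n_4 = 5)
Step 3: H = 12/(N(N+1)) * sum(R_i^2/n_i) - 3(N+1)
     = 12/(20*21) * (62^2/5 + 44^2/5 + 52.5^2/5 + 51.5^2/5) - 3*21
     = 0.028571 * 2237.7 - 63
     = 0.934286.
Step 4: Ties present; correction factor C = 1 - 54/(20^3 - 20) = 0.993233. Corrected H = 0.934286 / 0.993233 = 0.940651.
Step 5: Under H0, H ~ chi^2(3); p-value = 0.815608.
Step 6: alpha = 0.1. fail to reject H0.

H = 0.9407, df = 3, p = 0.815608, fail to reject H0.


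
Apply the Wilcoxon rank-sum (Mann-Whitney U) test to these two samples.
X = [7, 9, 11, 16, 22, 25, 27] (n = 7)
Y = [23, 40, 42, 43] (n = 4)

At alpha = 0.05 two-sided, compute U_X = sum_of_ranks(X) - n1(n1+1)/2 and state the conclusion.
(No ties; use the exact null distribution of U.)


Step 1: Combine and sort all 11 observations; assign midranks.
sorted (value, group): (7,X), (9,X), (11,X), (16,X), (22,X), (23,Y), (25,X), (27,X), (40,Y), (42,Y), (43,Y)
ranks: 7->1, 9->2, 11->3, 16->4, 22->5, 23->6, 25->7, 27->8, 40->9, 42->10, 43->11
Step 2: Rank sum for X: R1 = 1 + 2 + 3 + 4 + 5 + 7 + 8 = 30.
Step 3: U_X = R1 - n1(n1+1)/2 = 30 - 7*8/2 = 30 - 28 = 2.
       U_Y = n1*n2 - U_X = 28 - 2 = 26.
Step 4: No ties, so the exact null distribution of U (based on enumerating the C(11,7) = 330 equally likely rank assignments) gives the two-sided p-value.
Step 5: p-value = 0.024242; compare to alpha = 0.05. reject H0.

U_X = 2, p = 0.024242, reject H0 at alpha = 0.05.


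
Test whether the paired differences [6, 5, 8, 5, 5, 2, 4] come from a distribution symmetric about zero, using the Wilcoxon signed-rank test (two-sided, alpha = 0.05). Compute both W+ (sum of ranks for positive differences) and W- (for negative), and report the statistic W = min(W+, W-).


Step 1: Drop any zero differences (none here) and take |d_i|.
|d| = [6, 5, 8, 5, 5, 2, 4]
Step 2: Midrank |d_i| (ties get averaged ranks).
ranks: |6|->6, |5|->4, |8|->7, |5|->4, |5|->4, |2|->1, |4|->2
Step 3: Attach original signs; sum ranks with positive sign and with negative sign.
W+ = 6 + 4 + 7 + 4 + 4 + 1 + 2 = 28
W- = 0 = 0
(Check: W+ + W- = 28 should equal n(n+1)/2 = 28.)
Step 4: Test statistic W = min(W+, W-) = 0.
Step 5: Ties in |d|, so use the tie-corrected normal approximation.
        E[W] = n(n+1)/4 = 7*8/4 = 14.
        Tie groups: |d|=5 (t=3); sum(t^3 - t) = 24.
        Var[W] = n(n+1)(2n+1)/24 - sum(t^3-t)/48 = 840/24 - 24/48 = 34.5.
        z = (W - E[W]) / sqrt(Var[W]) = (0 - 14) / 5.8737 = -2.3835.
        Two-sided p = 2*Phi(z) = 0.017148.
Step 6: alpha = 0.05. reject H0.

W+ = 28, W- = 0, W = min = 0, p = 0.017148, reject H0.


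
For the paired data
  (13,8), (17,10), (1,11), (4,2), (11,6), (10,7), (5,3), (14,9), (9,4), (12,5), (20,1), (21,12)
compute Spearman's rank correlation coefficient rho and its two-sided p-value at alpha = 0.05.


Step 1: Rank x and y separately (midranks; no ties here).
rank(x): 13->8, 17->10, 1->1, 4->2, 11->6, 10->5, 5->3, 14->9, 9->4, 12->7, 20->11, 21->12
rank(y): 8->8, 10->10, 11->11, 2->2, 6->6, 7->7, 3->3, 9->9, 4->4, 5->5, 1->1, 12->12
Step 2: d_i = R_x(i) - R_y(i); compute d_i^2.
  (8-8)^2=0, (10-10)^2=0, (1-11)^2=100, (2-2)^2=0, (6-6)^2=0, (5-7)^2=4, (3-3)^2=0, (9-9)^2=0, (4-4)^2=0, (7-5)^2=4, (11-1)^2=100, (12-12)^2=0
sum(d^2) = 208.
Step 3: rho = 1 - 6*208 / (12*(12^2 - 1)) = 1 - 1248/1716 = 0.272727.
Step 4: Under H0, t = rho * sqrt((n-2)/(1-rho^2)) = 0.8964 ~ t(10).
Step 5: Two-sided p-value from the t-distribution with 10 df = 0.391097.
Step 6: alpha = 0.05. fail to reject H0.

rho = 0.2727, p = 0.391097, fail to reject H0 at alpha = 0.05.


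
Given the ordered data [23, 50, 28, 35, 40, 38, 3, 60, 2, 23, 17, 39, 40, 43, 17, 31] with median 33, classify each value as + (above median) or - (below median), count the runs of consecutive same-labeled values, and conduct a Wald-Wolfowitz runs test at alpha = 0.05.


Step 1: Compute median = 33; label A = above, B = below.
Labels in order: BABAAABABBBAAABB  (n_A = 8, n_B = 8)
Step 2: Count runs R = 9.
Step 3: Under H0 (random ordering), E[R] = 2*n_A*n_B/(n_A+n_B) + 1 = 2*8*8/16 + 1 = 9.0000.
        Var[R] = 2*n_A*n_B*(2*n_A*n_B - n_A - n_B) / ((n_A+n_B)^2 * (n_A+n_B-1)) = 14336/3840 = 3.7333.
        SD[R] = 1.9322.
Step 4: R = E[R], so z = 0 with no continuity correction.
Step 5: Two-sided p-value via normal approximation = 2*(1 - Phi(|z|)) = 1.000000.
Step 6: alpha = 0.05. fail to reject H0.

R = 9, z = 0.0000, p = 1.000000, fail to reject H0.


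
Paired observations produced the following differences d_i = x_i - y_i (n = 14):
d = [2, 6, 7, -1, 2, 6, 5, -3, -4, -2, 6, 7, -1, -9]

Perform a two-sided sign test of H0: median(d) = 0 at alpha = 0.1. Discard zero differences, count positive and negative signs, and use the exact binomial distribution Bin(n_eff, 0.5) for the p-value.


Step 1: Discard zero differences. Original n = 14; n_eff = number of nonzero differences = 14.
Nonzero differences (with sign): +2, +6, +7, -1, +2, +6, +5, -3, -4, -2, +6, +7, -1, -9
Step 2: Count signs: positive = 8, negative = 6.
Step 3: Under H0: P(positive) = 0.5, so the number of positives S ~ Bin(14, 0.5).
Step 4: Two-sided exact p-value = sum of Bin(14,0.5) probabilities at or below the observed probability = 0.790527.
Step 5: alpha = 0.1. fail to reject H0.

n_eff = 14, pos = 8, neg = 6, p = 0.790527, fail to reject H0.


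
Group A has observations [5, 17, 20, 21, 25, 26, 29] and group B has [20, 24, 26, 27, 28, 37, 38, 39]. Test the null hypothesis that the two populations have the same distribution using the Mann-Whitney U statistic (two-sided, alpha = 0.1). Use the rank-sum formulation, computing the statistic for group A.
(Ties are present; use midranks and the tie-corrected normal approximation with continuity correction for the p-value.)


Step 1: Combine and sort all 15 observations; assign midranks.
sorted (value, group): (5,X), (17,X), (20,X), (20,Y), (21,X), (24,Y), (25,X), (26,X), (26,Y), (27,Y), (28,Y), (29,X), (37,Y), (38,Y), (39,Y)
ranks: 5->1, 17->2, 20->3.5, 20->3.5, 21->5, 24->6, 25->7, 26->8.5, 26->8.5, 27->10, 28->11, 29->12, 37->13, 38->14, 39->15
Step 2: Rank sum for X: R1 = 1 + 2 + 3.5 + 5 + 7 + 8.5 + 12 = 39.
Step 3: U_X = R1 - n1(n1+1)/2 = 39 - 7*8/2 = 39 - 28 = 11.
       U_Y = n1*n2 - U_X = 56 - 11 = 45.
Step 4: Ties are present, so use the tie-corrected normal approximation (with continuity correction) for the p-value.
Step 5: p-value = 0.055758; compare to alpha = 0.1. reject H0.

U_X = 11, p = 0.055758, reject H0 at alpha = 0.1.


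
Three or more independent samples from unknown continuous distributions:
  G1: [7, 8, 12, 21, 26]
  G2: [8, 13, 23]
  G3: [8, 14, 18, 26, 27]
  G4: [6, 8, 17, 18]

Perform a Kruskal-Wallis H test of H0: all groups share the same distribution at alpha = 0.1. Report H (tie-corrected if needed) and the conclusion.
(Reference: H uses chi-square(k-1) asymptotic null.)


Step 1: Combine all N = 17 observations and assign midranks.
sorted (value, group, rank): (6,G4,1), (7,G1,2), (8,G1,4.5), (8,G2,4.5), (8,G3,4.5), (8,G4,4.5), (12,G1,7), (13,G2,8), (14,G3,9), (17,G4,10), (18,G3,11.5), (18,G4,11.5), (21,G1,13), (23,G2,14), (26,G1,15.5), (26,G3,15.5), (27,G3,17)
Step 2: Sum ranks within each group.
R_1 = 42 (n_1 = 5)
R_2 = 26.5 (n_2 = 3)
R_3 = 57.5 (n_3 = 5)
R_4 = 27 (n_4 = 4)
Step 3: H = 12/(N(N+1)) * sum(R_i^2/n_i) - 3(N+1)
     = 12/(17*18) * (42^2/5 + 26.5^2/3 + 57.5^2/5 + 27^2/4) - 3*18
     = 0.039216 * 1430.38 - 54
     = 2.093464.
Step 4: Ties present; correction factor C = 1 - 72/(17^3 - 17) = 0.985294. Corrected H = 2.093464 / 0.985294 = 2.124710.
Step 5: Under H0, H ~ chi^2(3); p-value = 0.546930.
Step 6: alpha = 0.1. fail to reject H0.

H = 2.1247, df = 3, p = 0.546930, fail to reject H0.


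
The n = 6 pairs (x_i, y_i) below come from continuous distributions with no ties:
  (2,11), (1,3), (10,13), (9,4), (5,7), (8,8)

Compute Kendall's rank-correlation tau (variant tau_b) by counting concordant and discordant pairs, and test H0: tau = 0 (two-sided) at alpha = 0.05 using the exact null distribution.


Step 1: Enumerate the 15 unordered pairs (i,j) with i<j and classify each by sign(x_j-x_i) * sign(y_j-y_i).
  (1,2):dx=-1,dy=-8->C; (1,3):dx=+8,dy=+2->C; (1,4):dx=+7,dy=-7->D; (1,5):dx=+3,dy=-4->D
  (1,6):dx=+6,dy=-3->D; (2,3):dx=+9,dy=+10->C; (2,4):dx=+8,dy=+1->C; (2,5):dx=+4,dy=+4->C
  (2,6):dx=+7,dy=+5->C; (3,4):dx=-1,dy=-9->C; (3,5):dx=-5,dy=-6->C; (3,6):dx=-2,dy=-5->C
  (4,5):dx=-4,dy=+3->D; (4,6):dx=-1,dy=+4->D; (5,6):dx=+3,dy=+1->C
Step 2: C = 10, D = 5, total pairs = 15.
Step 3: tau = (C - D)/(n(n-1)/2) = (10 - 5)/15 = 0.333333.
Step 4: Exact two-sided p-value (enumerate n! = 720 permutations of y under H0): p = 0.469444.
Step 5: alpha = 0.05. fail to reject H0.

tau_b = 0.3333 (C=10, D=5), p = 0.469444, fail to reject H0.


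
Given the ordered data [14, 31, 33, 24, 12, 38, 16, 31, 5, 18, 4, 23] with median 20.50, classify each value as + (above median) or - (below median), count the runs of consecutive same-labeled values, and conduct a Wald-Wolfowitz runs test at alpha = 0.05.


Step 1: Compute median = 20.50; label A = above, B = below.
Labels in order: BAAABABABBBA  (n_A = 6, n_B = 6)
Step 2: Count runs R = 8.
Step 3: Under H0 (random ordering), E[R] = 2*n_A*n_B/(n_A+n_B) + 1 = 2*6*6/12 + 1 = 7.0000.
        Var[R] = 2*n_A*n_B*(2*n_A*n_B - n_A - n_B) / ((n_A+n_B)^2 * (n_A+n_B-1)) = 4320/1584 = 2.7273.
        SD[R] = 1.6514.
Step 4: Continuity-corrected z = (R - 0.5 - E[R]) / SD[R] = (8 - 0.5 - 7.0000) / 1.6514 = 0.3028.
Step 5: Two-sided p-value via normal approximation = 2*(1 - Phi(|z|)) = 0.762069.
Step 6: alpha = 0.05. fail to reject H0.

R = 8, z = 0.3028, p = 0.762069, fail to reject H0.


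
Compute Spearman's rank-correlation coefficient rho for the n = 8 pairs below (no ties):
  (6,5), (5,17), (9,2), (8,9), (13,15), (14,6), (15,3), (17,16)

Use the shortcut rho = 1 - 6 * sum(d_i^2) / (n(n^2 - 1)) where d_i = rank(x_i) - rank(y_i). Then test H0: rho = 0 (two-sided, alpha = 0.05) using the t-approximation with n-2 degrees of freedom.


Step 1: Rank x and y separately (midranks; no ties here).
rank(x): 6->2, 5->1, 9->4, 8->3, 13->5, 14->6, 15->7, 17->8
rank(y): 5->3, 17->8, 2->1, 9->5, 15->6, 6->4, 3->2, 16->7
Step 2: d_i = R_x(i) - R_y(i); compute d_i^2.
  (2-3)^2=1, (1-8)^2=49, (4-1)^2=9, (3-5)^2=4, (5-6)^2=1, (6-4)^2=4, (7-2)^2=25, (8-7)^2=1
sum(d^2) = 94.
Step 3: rho = 1 - 6*94 / (8*(8^2 - 1)) = 1 - 564/504 = -0.119048.
Step 4: Under H0, t = rho * sqrt((n-2)/(1-rho^2)) = -0.2937 ~ t(6).
Step 5: Two-sided p-value from the t-distribution with 6 df = 0.778886.
Step 6: alpha = 0.05. fail to reject H0.

rho = -0.1190, p = 0.778886, fail to reject H0 at alpha = 0.05.


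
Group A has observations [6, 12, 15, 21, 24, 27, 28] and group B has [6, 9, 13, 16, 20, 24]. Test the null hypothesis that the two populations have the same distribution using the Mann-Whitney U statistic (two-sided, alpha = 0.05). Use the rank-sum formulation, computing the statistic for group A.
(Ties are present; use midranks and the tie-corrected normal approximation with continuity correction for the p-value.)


Step 1: Combine and sort all 13 observations; assign midranks.
sorted (value, group): (6,X), (6,Y), (9,Y), (12,X), (13,Y), (15,X), (16,Y), (20,Y), (21,X), (24,X), (24,Y), (27,X), (28,X)
ranks: 6->1.5, 6->1.5, 9->3, 12->4, 13->5, 15->6, 16->7, 20->8, 21->9, 24->10.5, 24->10.5, 27->12, 28->13
Step 2: Rank sum for X: R1 = 1.5 + 4 + 6 + 9 + 10.5 + 12 + 13 = 56.
Step 3: U_X = R1 - n1(n1+1)/2 = 56 - 7*8/2 = 56 - 28 = 28.
       U_Y = n1*n2 - U_X = 42 - 28 = 14.
Step 4: Ties are present, so use the tie-corrected normal approximation (with continuity correction) for the p-value.
Step 5: p-value = 0.351785; compare to alpha = 0.05. fail to reject H0.

U_X = 28, p = 0.351785, fail to reject H0 at alpha = 0.05.


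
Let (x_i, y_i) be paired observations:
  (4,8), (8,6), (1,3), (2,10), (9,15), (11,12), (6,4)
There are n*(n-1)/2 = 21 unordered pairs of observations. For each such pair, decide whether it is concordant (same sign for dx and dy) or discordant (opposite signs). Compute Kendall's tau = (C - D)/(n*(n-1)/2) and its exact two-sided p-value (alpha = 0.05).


Step 1: Enumerate the 21 unordered pairs (i,j) with i<j and classify each by sign(x_j-x_i) * sign(y_j-y_i).
  (1,2):dx=+4,dy=-2->D; (1,3):dx=-3,dy=-5->C; (1,4):dx=-2,dy=+2->D; (1,5):dx=+5,dy=+7->C
  (1,6):dx=+7,dy=+4->C; (1,7):dx=+2,dy=-4->D; (2,3):dx=-7,dy=-3->C; (2,4):dx=-6,dy=+4->D
  (2,5):dx=+1,dy=+9->C; (2,6):dx=+3,dy=+6->C; (2,7):dx=-2,dy=-2->C; (3,4):dx=+1,dy=+7->C
  (3,5):dx=+8,dy=+12->C; (3,6):dx=+10,dy=+9->C; (3,7):dx=+5,dy=+1->C; (4,5):dx=+7,dy=+5->C
  (4,6):dx=+9,dy=+2->C; (4,7):dx=+4,dy=-6->D; (5,6):dx=+2,dy=-3->D; (5,7):dx=-3,dy=-11->C
  (6,7):dx=-5,dy=-8->C
Step 2: C = 15, D = 6, total pairs = 21.
Step 3: tau = (C - D)/(n(n-1)/2) = (15 - 6)/21 = 0.428571.
Step 4: Exact two-sided p-value (enumerate n! = 5040 permutations of y under H0): p = 0.238889.
Step 5: alpha = 0.05. fail to reject H0.

tau_b = 0.4286 (C=15, D=6), p = 0.238889, fail to reject H0.


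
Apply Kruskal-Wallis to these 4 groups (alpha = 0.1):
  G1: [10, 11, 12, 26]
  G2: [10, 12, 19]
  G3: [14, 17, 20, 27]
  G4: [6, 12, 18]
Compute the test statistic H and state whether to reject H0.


Step 1: Combine all N = 14 observations and assign midranks.
sorted (value, group, rank): (6,G4,1), (10,G1,2.5), (10,G2,2.5), (11,G1,4), (12,G1,6), (12,G2,6), (12,G4,6), (14,G3,8), (17,G3,9), (18,G4,10), (19,G2,11), (20,G3,12), (26,G1,13), (27,G3,14)
Step 2: Sum ranks within each group.
R_1 = 25.5 (n_1 = 4)
R_2 = 19.5 (n_2 = 3)
R_3 = 43 (n_3 = 4)
R_4 = 17 (n_4 = 3)
Step 3: H = 12/(N(N+1)) * sum(R_i^2/n_i) - 3(N+1)
     = 12/(14*15) * (25.5^2/4 + 19.5^2/3 + 43^2/4 + 17^2/3) - 3*15
     = 0.057143 * 847.896 - 45
     = 3.451190.
Step 4: Ties present; correction factor C = 1 - 30/(14^3 - 14) = 0.989011. Corrected H = 3.451190 / 0.989011 = 3.489537.
Step 5: Under H0, H ~ chi^2(3); p-value = 0.322122.
Step 6: alpha = 0.1. fail to reject H0.

H = 3.4895, df = 3, p = 0.322122, fail to reject H0.


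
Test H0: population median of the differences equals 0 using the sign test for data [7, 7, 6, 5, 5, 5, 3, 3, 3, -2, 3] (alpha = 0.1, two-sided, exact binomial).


Step 1: Discard zero differences. Original n = 11; n_eff = number of nonzero differences = 11.
Nonzero differences (with sign): +7, +7, +6, +5, +5, +5, +3, +3, +3, -2, +3
Step 2: Count signs: positive = 10, negative = 1.
Step 3: Under H0: P(positive) = 0.5, so the number of positives S ~ Bin(11, 0.5).
Step 4: Two-sided exact p-value = sum of Bin(11,0.5) probabilities at or below the observed probability = 0.011719.
Step 5: alpha = 0.1. reject H0.

n_eff = 11, pos = 10, neg = 1, p = 0.011719, reject H0.
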